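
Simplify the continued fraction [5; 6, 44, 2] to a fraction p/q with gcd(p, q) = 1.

2769/536

Work from the innermost term outward:
Start with 2.
44 + 1/(2/1) = 44 + 1/2 = 89/2
6 + 1/(89/2) = 6 + 2/89 = 536/89
5 + 1/(536/89) = 5 + 89/536 = 2769/536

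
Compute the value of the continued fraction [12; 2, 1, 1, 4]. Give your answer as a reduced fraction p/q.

285/23

Use the convergent recurrence hₖ = aₖ·hₖ₋₁ + hₖ₋₂ (and likewise for the denominators kₖ):
a_0 = 12: 12/1
a_1 = 2: 25/2
a_2 = 1: 37/3
a_3 = 1: 62/5
a_4 = 4: 285/23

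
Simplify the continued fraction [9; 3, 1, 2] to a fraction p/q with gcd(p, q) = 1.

102/11

Use the convergent recurrence hₖ = aₖ·hₖ₋₁ + hₖ₋₂ (and likewise for the denominators kₖ):
a_0 = 9: 9/1
a_1 = 3: 28/3
a_2 = 1: 37/4
a_3 = 2: 102/11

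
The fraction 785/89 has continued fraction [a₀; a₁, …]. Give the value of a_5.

3

Run the Euclidean algorithm, recording each quotient:
⌊785/89⌋ = 8, remainder 73
⌊89/73⌋ = 1, remainder 16
⌊73/16⌋ = 4, remainder 9
⌊16/9⌋ = 1, remainder 7
⌊9/7⌋ = 1, remainder 2
⌊7/2⌋ = 3, remainder 1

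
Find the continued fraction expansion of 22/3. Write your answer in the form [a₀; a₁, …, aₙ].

Repeatedly divide and take the remainder:
⌊22/3⌋ = 7, remainder 1
⌊3/1⌋ = 3, remainder 0

[7; 3]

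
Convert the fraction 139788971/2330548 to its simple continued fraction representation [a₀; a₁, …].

[59; 1, 52, 13, 39, 5, 17]

⌊139788971/2330548⌋ = 59, remainder 2286639
⌊2330548/2286639⌋ = 1, remainder 43909
⌊2286639/43909⌋ = 52, remainder 3371
⌊43909/3371⌋ = 13, remainder 86
⌊3371/86⌋ = 39, remainder 17
⌊86/17⌋ = 5, remainder 1
⌊17/1⌋ = 17, remainder 0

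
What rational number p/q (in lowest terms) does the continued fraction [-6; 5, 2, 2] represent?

-157/27

a_0 = -6: -6/1
a_1 = 5: -29/5
a_2 = 2: -64/11
a_3 = 2: -157/27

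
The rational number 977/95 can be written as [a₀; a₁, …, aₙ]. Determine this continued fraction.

977 = 10·95 + 27, so a_0 = 10
95 = 3·27 + 14, so a_1 = 3
27 = 1·14 + 13, so a_2 = 1
14 = 1·13 + 1, so a_3 = 1
13 = 13·1 + 0, so a_4 = 13

[10; 3, 1, 1, 13]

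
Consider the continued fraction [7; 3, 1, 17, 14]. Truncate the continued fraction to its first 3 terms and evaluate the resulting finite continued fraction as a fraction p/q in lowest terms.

29/4

Start with 1.
3 + 1/(1/1) = 3 + 1/1 = 4/1
7 + 1/(4/1) = 7 + 1/4 = 29/4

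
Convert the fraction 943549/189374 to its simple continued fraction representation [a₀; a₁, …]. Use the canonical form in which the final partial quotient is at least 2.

[4; 1, 56, 43, 7, 1, 2, 3]

943549 ÷ 189374 → quotient 4, remainder 186053
189374 ÷ 186053 → quotient 1, remainder 3321
186053 ÷ 3321 → quotient 56, remainder 77
3321 ÷ 77 → quotient 43, remainder 10
77 ÷ 10 → quotient 7, remainder 7
10 ÷ 7 → quotient 1, remainder 3
7 ÷ 3 → quotient 2, remainder 1
3 ÷ 1 → quotient 3, remainder 0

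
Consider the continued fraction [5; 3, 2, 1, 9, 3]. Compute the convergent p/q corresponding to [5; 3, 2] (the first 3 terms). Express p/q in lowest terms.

37/7

Use the convergent recurrence hₖ = aₖ·hₖ₋₁ + hₖ₋₂ (and likewise for the denominators kₖ):
a_0 = 5: 5/1
a_1 = 3: 16/3
a_2 = 2: 37/7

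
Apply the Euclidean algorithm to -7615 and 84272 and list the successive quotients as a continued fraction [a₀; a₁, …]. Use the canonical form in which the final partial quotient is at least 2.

Repeatedly divide and take the remainder:
-7615 = -1·84272 + 76657, so a_0 = -1
84272 = 1·76657 + 7615, so a_1 = 1
76657 = 10·7615 + 507, so a_2 = 10
7615 = 15·507 + 10, so a_3 = 15
507 = 50·10 + 7, so a_4 = 50
10 = 1·7 + 3, so a_5 = 1
7 = 2·3 + 1, so a_6 = 2
3 = 3·1 + 0, so a_7 = 3

[-1; 1, 10, 15, 50, 1, 2, 3]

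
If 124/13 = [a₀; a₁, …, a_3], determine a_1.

124 = 9·13 + 7, so a_0 = 9
13 = 1·7 + 6, so a_1 = 1

1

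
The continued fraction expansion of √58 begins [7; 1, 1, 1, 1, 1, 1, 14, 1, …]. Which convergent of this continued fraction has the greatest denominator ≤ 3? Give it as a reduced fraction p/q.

List convergents until the denominator exceeds the bound:
a_0 = 7: 7/1  (≤ bound)
a_1 = 1: 8/1  (≤ bound)
a_2 = 1: 15/2  (≤ bound)
a_3 = 1: 23/3  (≤ bound)
a_4 = 1: 38/5  (> 3, stop)

23/3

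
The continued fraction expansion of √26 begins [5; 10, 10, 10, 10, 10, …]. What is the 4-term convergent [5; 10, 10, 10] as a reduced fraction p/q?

5201/1020

a_0 = 5: 5/1
a_1 = 10: 51/10
a_2 = 10: 515/101
a_3 = 10: 5201/1020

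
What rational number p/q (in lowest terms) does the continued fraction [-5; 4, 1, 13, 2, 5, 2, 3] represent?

Start with 3.
2 + 1/(3/1) = 2 + 1/3 = 7/3
5 + 1/(7/3) = 5 + 3/7 = 38/7
2 + 1/(38/7) = 2 + 7/38 = 83/38
13 + 1/(83/38) = 13 + 38/83 = 1117/83
1 + 1/(1117/83) = 1 + 83/1117 = 1200/1117
4 + 1/(1200/1117) = 4 + 1117/1200 = 5917/1200
-5 + 1/(5917/1200) = -5 + 1200/5917 = -28385/5917

-28385/5917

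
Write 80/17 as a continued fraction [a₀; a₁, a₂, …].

[4; 1, 2, 2, 2]

Repeatedly divide and take the remainder:
⌊80/17⌋ = 4, remainder 12
⌊17/12⌋ = 1, remainder 5
⌊12/5⌋ = 2, remainder 2
⌊5/2⌋ = 2, remainder 1
⌊2/1⌋ = 2, remainder 0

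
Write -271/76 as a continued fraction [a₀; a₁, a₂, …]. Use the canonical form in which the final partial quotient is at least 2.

⌊-271/76⌋ = -4, remainder 33
⌊76/33⌋ = 2, remainder 10
⌊33/10⌋ = 3, remainder 3
⌊10/3⌋ = 3, remainder 1
⌊3/1⌋ = 3, remainder 0

[-4; 2, 3, 3, 3]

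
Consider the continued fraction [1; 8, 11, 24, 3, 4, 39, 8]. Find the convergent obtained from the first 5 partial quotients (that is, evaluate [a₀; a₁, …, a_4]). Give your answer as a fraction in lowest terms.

Collapse the nested fraction from the inside out:
Start with 3.
24 + 1/(3/1) = 24 + 1/3 = 73/3
11 + 1/(73/3) = 11 + 3/73 = 806/73
8 + 1/(806/73) = 8 + 73/806 = 6521/806
1 + 1/(6521/806) = 1 + 806/6521 = 7327/6521

7327/6521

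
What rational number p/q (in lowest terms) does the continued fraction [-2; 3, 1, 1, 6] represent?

-79/46

Start with 6.
1 + 1/(6/1) = 1 + 1/6 = 7/6
1 + 1/(7/6) = 1 + 6/7 = 13/7
3 + 1/(13/7) = 3 + 7/13 = 46/13
-2 + 1/(46/13) = -2 + 13/46 = -79/46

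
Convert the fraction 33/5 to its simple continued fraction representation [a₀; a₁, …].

[6; 1, 1, 2]

Apply division with remainder until the remainder is 0:
33 = 6·5 + 3, so a_0 = 6
5 = 1·3 + 2, so a_1 = 1
3 = 1·2 + 1, so a_2 = 1
2 = 2·1 + 0, so a_3 = 2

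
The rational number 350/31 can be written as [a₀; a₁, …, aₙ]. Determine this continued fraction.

Run the Euclidean algorithm, recording each quotient:
350 = 11·31 + 9, so a_0 = 11
31 = 3·9 + 4, so a_1 = 3
9 = 2·4 + 1, so a_2 = 2
4 = 4·1 + 0, so a_3 = 4

[11; 3, 2, 4]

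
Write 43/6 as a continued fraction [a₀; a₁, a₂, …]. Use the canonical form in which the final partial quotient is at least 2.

[7; 6]

43 ÷ 6 → quotient 7, remainder 1
6 ÷ 1 → quotient 6, remainder 0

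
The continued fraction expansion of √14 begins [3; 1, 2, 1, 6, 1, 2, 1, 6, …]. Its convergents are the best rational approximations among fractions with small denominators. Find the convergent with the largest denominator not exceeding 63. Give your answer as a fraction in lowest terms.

List convergents until the denominator exceeds the bound:
a_0 = 3: 3/1  (≤ bound)
a_1 = 1: 4/1  (≤ bound)
a_2 = 2: 11/3  (≤ bound)
a_3 = 1: 15/4  (≤ bound)
a_4 = 6: 101/27  (≤ bound)
a_5 = 1: 116/31  (≤ bound)
a_6 = 2: 333/89  (> 63, stop)

116/31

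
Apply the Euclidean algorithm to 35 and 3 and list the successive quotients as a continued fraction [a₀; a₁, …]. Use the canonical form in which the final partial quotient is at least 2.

35 ÷ 3 → quotient 11, remainder 2
3 ÷ 2 → quotient 1, remainder 1
2 ÷ 1 → quotient 2, remainder 0

[11; 1, 2]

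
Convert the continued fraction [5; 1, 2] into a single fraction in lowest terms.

17/3

Start with 2.
1 + 1/(2/1) = 1 + 1/2 = 3/2
5 + 1/(3/2) = 5 + 2/3 = 17/3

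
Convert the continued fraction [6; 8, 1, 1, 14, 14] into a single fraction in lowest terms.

21258/3475

Build up convergents one term at a time:
a_0 = 6: 6/1
a_1 = 8: 49/8
a_2 = 1: 55/9
a_3 = 1: 104/17
a_4 = 14: 1511/247
a_5 = 14: 21258/3475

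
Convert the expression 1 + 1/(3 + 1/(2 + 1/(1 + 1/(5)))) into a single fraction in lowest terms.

74/57

a_0 = 1: 1/1
a_1 = 3: 4/3
a_2 = 2: 9/7
a_3 = 1: 13/10
a_4 = 5: 74/57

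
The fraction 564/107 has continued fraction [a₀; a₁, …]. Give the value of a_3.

2

Apply division with remainder until the remainder is 0:
564 ÷ 107 → quotient 5, remainder 29
107 ÷ 29 → quotient 3, remainder 20
29 ÷ 20 → quotient 1, remainder 9
20 ÷ 9 → quotient 2, remainder 2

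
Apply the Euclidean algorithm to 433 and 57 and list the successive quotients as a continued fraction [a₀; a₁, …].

[7; 1, 1, 2, 11]

433 ÷ 57 → quotient 7, remainder 34
57 ÷ 34 → quotient 1, remainder 23
34 ÷ 23 → quotient 1, remainder 11
23 ÷ 11 → quotient 2, remainder 1
11 ÷ 1 → quotient 11, remainder 0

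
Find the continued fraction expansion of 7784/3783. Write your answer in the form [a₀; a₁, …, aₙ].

[2; 17, 2, 1, 4, 1, 12]

Run the Euclidean algorithm, recording each quotient:
7784 = 2·3783 + 218, so a_0 = 2
3783 = 17·218 + 77, so a_1 = 17
218 = 2·77 + 64, so a_2 = 2
77 = 1·64 + 13, so a_3 = 1
64 = 4·13 + 12, so a_4 = 4
13 = 1·12 + 1, so a_5 = 1
12 = 12·1 + 0, so a_6 = 12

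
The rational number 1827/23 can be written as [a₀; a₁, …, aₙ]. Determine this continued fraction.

[79; 2, 3, 3]

⌊1827/23⌋ = 79, remainder 10
⌊23/10⌋ = 2, remainder 3
⌊10/3⌋ = 3, remainder 1
⌊3/1⌋ = 3, remainder 0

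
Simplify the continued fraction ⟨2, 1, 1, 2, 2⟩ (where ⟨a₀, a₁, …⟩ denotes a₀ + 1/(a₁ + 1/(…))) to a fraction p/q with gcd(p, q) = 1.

31/12

Use the convergent recurrence hₖ = aₖ·hₖ₋₁ + hₖ₋₂ (and likewise for the denominators kₖ):
a_0 = 2: 2/1
a_1 = 1: 3/1
a_2 = 1: 5/2
a_3 = 2: 13/5
a_4 = 2: 31/12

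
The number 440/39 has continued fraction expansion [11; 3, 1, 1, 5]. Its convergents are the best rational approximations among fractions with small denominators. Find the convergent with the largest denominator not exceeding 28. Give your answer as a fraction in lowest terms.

79/7

List convergents until the denominator exceeds the bound:
a_0 = 11: 11/1  (≤ bound)
a_1 = 3: 34/3  (≤ bound)
a_2 = 1: 45/4  (≤ bound)
a_3 = 1: 79/7  (≤ bound)
a_4 = 5: 440/39  (> 28, stop)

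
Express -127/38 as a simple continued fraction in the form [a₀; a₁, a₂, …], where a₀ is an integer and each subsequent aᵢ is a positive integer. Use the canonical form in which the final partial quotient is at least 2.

[-4; 1, 1, 1, 12]

-127 ÷ 38 → quotient -4, remainder 25
38 ÷ 25 → quotient 1, remainder 13
25 ÷ 13 → quotient 1, remainder 12
13 ÷ 12 → quotient 1, remainder 1
12 ÷ 1 → quotient 12, remainder 0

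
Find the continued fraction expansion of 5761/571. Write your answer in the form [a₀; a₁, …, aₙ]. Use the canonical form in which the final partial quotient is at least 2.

⌊5761/571⌋ = 10, remainder 51
⌊571/51⌋ = 11, remainder 10
⌊51/10⌋ = 5, remainder 1
⌊10/1⌋ = 10, remainder 0

[10; 11, 5, 10]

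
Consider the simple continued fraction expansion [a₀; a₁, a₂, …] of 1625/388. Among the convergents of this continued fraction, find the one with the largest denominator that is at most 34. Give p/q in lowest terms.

67/16

List convergents until the denominator exceeds the bound:
a_0 = 4: 4/1  (≤ bound)
a_1 = 5: 21/5  (≤ bound)
a_2 = 3: 67/16  (≤ bound)
a_3 = 5: 356/85  (> 34, stop)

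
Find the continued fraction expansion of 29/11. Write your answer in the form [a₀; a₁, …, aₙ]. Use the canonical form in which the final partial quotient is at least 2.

[2; 1, 1, 1, 3]

⌊29/11⌋ = 2, remainder 7
⌊11/7⌋ = 1, remainder 4
⌊7/4⌋ = 1, remainder 3
⌊4/3⌋ = 1, remainder 1
⌊3/1⌋ = 3, remainder 0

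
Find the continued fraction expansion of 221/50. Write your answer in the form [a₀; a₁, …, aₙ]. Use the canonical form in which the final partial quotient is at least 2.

[4; 2, 2, 1, 1, 1, 2]

Apply division with remainder until the remainder is 0:
⌊221/50⌋ = 4, remainder 21
⌊50/21⌋ = 2, remainder 8
⌊21/8⌋ = 2, remainder 5
⌊8/5⌋ = 1, remainder 3
⌊5/3⌋ = 1, remainder 2
⌊3/2⌋ = 1, remainder 1
⌊2/1⌋ = 2, remainder 0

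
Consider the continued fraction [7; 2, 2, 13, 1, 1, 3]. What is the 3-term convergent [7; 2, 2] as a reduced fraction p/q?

Collapse the nested fraction from the inside out:
Start with 2.
2 + 1/(2/1) = 2 + 1/2 = 5/2
7 + 1/(5/2) = 7 + 2/5 = 37/5

37/5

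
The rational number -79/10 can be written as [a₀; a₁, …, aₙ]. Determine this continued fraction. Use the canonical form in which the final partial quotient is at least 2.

-79 = -8·10 + 1, so a_0 = -8
10 = 10·1 + 0, so a_1 = 10

[-8; 10]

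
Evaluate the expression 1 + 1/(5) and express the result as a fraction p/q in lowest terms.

Compute successive convergents:
a_0 = 1: 1/1
a_1 = 5: 6/5

6/5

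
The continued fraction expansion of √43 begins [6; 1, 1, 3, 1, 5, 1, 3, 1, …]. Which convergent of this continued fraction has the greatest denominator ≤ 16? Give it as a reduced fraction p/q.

a_0 = 6: 6/1  (≤ bound)
a_1 = 1: 7/1  (≤ bound)
a_2 = 1: 13/2  (≤ bound)
a_3 = 3: 46/7  (≤ bound)
a_4 = 1: 59/9  (≤ bound)
a_5 = 5: 341/52  (> 16, stop)

59/9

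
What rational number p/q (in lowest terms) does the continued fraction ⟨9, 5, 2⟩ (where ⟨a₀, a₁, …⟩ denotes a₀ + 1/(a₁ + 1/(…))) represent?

Start with 2.
5 + 1/(2/1) = 5 + 1/2 = 11/2
9 + 1/(11/2) = 9 + 2/11 = 101/11

101/11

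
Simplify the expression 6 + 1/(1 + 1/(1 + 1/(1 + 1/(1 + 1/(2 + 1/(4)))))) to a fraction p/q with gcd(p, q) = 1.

377/57

Compute successive convergents:
a_0 = 6: 6/1
a_1 = 1: 7/1
a_2 = 1: 13/2
a_3 = 1: 20/3
a_4 = 1: 33/5
a_5 = 2: 86/13
a_6 = 4: 377/57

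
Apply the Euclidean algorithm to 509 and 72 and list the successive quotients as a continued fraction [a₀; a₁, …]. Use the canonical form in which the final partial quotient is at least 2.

[7; 14, 2, 2]

Repeatedly divide and take the remainder:
509 = 7·72 + 5, so a_0 = 7
72 = 14·5 + 2, so a_1 = 14
5 = 2·2 + 1, so a_2 = 2
2 = 2·1 + 0, so a_3 = 2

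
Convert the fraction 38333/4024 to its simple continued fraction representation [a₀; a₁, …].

38333 ÷ 4024 → quotient 9, remainder 2117
4024 ÷ 2117 → quotient 1, remainder 1907
2117 ÷ 1907 → quotient 1, remainder 210
1907 ÷ 210 → quotient 9, remainder 17
210 ÷ 17 → quotient 12, remainder 6
17 ÷ 6 → quotient 2, remainder 5
6 ÷ 5 → quotient 1, remainder 1
5 ÷ 1 → quotient 5, remainder 0

[9; 1, 1, 9, 12, 2, 1, 5]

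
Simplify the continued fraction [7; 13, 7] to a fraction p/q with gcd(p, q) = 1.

651/92

Build up convergents one term at a time:
a_0 = 7: 7/1
a_1 = 13: 92/13
a_2 = 7: 651/92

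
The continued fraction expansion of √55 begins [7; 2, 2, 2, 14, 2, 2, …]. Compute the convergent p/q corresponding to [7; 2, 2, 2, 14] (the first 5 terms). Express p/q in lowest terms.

1283/173

Start with 14.
2 + 1/(14/1) = 2 + 1/14 = 29/14
2 + 1/(29/14) = 2 + 14/29 = 72/29
2 + 1/(72/29) = 2 + 29/72 = 173/72
7 + 1/(173/72) = 7 + 72/173 = 1283/173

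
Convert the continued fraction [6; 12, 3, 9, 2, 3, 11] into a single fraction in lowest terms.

Build up convergents one term at a time:
a_0 = 6: 6/1
a_1 = 12: 73/12
a_2 = 3: 225/37
a_3 = 9: 2098/345
a_4 = 2: 4421/727
a_5 = 3: 15361/2526
a_6 = 11: 173392/28513

173392/28513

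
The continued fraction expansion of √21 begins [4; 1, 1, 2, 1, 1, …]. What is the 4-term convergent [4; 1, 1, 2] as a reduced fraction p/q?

23/5

a_0 = 4: 4/1
a_1 = 1: 5/1
a_2 = 1: 9/2
a_3 = 2: 23/5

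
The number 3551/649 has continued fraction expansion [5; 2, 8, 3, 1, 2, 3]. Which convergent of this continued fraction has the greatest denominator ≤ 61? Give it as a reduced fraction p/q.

a_0 = 5: 5/1  (≤ bound)
a_1 = 2: 11/2  (≤ bound)
a_2 = 8: 93/17  (≤ bound)
a_3 = 3: 290/53  (≤ bound)
a_4 = 1: 383/70  (> 61, stop)

290/53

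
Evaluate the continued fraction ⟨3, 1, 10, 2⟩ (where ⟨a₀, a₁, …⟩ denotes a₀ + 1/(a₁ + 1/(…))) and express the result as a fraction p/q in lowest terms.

Collapse the nested fraction from the inside out:
Start with 2.
10 + 1/(2/1) = 10 + 1/2 = 21/2
1 + 1/(21/2) = 1 + 2/21 = 23/21
3 + 1/(23/21) = 3 + 21/23 = 90/23

90/23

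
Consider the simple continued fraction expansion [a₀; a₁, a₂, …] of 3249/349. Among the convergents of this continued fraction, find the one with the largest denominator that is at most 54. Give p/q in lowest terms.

391/42

a_0 = 9: 9/1  (≤ bound)
a_1 = 3: 28/3  (≤ bound)
a_2 = 4: 121/13  (≤ bound)
a_3 = 3: 391/42  (≤ bound)
a_4 = 8: 3249/349  (> 54, stop)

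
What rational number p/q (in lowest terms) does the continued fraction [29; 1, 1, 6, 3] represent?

Build up convergents one term at a time:
a_0 = 29: 29/1
a_1 = 1: 30/1
a_2 = 1: 59/2
a_3 = 6: 384/13
a_4 = 3: 1211/41

1211/41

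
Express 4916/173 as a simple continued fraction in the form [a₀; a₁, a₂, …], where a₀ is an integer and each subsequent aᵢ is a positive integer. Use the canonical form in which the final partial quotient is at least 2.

4916 = 28·173 + 72, so a_0 = 28
173 = 2·72 + 29, so a_1 = 2
72 = 2·29 + 14, so a_2 = 2
29 = 2·14 + 1, so a_3 = 2
14 = 14·1 + 0, so a_4 = 14

[28; 2, 2, 2, 14]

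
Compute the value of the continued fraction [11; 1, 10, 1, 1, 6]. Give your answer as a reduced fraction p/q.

a_0 = 11: 11/1
a_1 = 1: 12/1
a_2 = 10: 131/11
a_3 = 1: 143/12
a_4 = 1: 274/23
a_5 = 6: 1787/150

1787/150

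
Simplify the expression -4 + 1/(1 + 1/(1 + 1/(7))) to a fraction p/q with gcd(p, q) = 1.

a_0 = -4: -4/1
a_1 = 1: -3/1
a_2 = 1: -7/2
a_3 = 7: -52/15

-52/15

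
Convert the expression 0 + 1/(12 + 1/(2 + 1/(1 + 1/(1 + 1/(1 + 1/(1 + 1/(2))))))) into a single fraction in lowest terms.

34/421

a_0 = 0: 0/1
a_1 = 12: 1/12
a_2 = 2: 2/25
a_3 = 1: 3/37
a_4 = 1: 5/62
a_5 = 1: 8/99
a_6 = 1: 13/161
a_7 = 2: 34/421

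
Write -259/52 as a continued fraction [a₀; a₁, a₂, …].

[-5; 52]

Apply division with remainder until the remainder is 0:
-259 ÷ 52 → quotient -5, remainder 1
52 ÷ 1 → quotient 52, remainder 0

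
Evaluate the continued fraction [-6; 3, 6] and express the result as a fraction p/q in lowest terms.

Work from the innermost term outward:
Start with 6.
3 + 1/(6/1) = 3 + 1/6 = 19/6
-6 + 1/(19/6) = -6 + 6/19 = -108/19

-108/19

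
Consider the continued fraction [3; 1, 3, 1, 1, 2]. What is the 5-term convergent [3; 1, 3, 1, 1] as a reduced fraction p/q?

34/9

a_0 = 3: 3/1
a_1 = 1: 4/1
a_2 = 3: 15/4
a_3 = 1: 19/5
a_4 = 1: 34/9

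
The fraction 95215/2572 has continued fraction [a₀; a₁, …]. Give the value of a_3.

3

Repeatedly divide and take the remainder:
⌊95215/2572⌋ = 37, remainder 51
⌊2572/51⌋ = 50, remainder 22
⌊51/22⌋ = 2, remainder 7
⌊22/7⌋ = 3, remainder 1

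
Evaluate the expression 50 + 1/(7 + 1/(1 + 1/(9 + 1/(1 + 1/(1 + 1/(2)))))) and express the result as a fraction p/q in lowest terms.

a_0 = 50: 50/1
a_1 = 7: 351/7
a_2 = 1: 401/8
a_3 = 9: 3960/79
a_4 = 1: 4361/87
a_5 = 1: 8321/166
a_6 = 2: 21003/419

21003/419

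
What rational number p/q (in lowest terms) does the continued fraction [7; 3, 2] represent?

51/7

Starting at the tail and folding back:
Start with 2.
3 + 1/(2/1) = 3 + 1/2 = 7/2
7 + 1/(7/2) = 7 + 2/7 = 51/7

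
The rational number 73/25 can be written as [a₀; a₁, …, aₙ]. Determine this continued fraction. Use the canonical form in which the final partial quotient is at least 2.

[2; 1, 11, 2]

73 ÷ 25 → quotient 2, remainder 23
25 ÷ 23 → quotient 1, remainder 2
23 ÷ 2 → quotient 11, remainder 1
2 ÷ 1 → quotient 2, remainder 0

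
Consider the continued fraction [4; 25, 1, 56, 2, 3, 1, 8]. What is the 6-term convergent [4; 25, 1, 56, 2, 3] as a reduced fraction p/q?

Start with 3.
2 + 1/(3/1) = 2 + 1/3 = 7/3
56 + 1/(7/3) = 56 + 3/7 = 395/7
1 + 1/(395/7) = 1 + 7/395 = 402/395
25 + 1/(402/395) = 25 + 395/402 = 10445/402
4 + 1/(10445/402) = 4 + 402/10445 = 42182/10445

42182/10445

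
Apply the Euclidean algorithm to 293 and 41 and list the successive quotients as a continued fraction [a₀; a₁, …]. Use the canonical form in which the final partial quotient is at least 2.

293 = 7·41 + 6, so a_0 = 7
41 = 6·6 + 5, so a_1 = 6
6 = 1·5 + 1, so a_2 = 1
5 = 5·1 + 0, so a_3 = 5

[7; 6, 1, 5]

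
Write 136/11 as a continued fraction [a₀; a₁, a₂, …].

⌊136/11⌋ = 12, remainder 4
⌊11/4⌋ = 2, remainder 3
⌊4/3⌋ = 1, remainder 1
⌊3/1⌋ = 3, remainder 0

[12; 2, 1, 3]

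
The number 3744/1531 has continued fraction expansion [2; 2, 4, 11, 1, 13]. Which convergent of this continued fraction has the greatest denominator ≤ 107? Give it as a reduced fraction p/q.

a_0 = 2: 2/1  (≤ bound)
a_1 = 2: 5/2  (≤ bound)
a_2 = 4: 22/9  (≤ bound)
a_3 = 11: 247/101  (≤ bound)
a_4 = 1: 269/110  (> 107, stop)

247/101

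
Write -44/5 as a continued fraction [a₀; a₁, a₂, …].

-44 = -9·5 + 1, so a_0 = -9
5 = 5·1 + 0, so a_1 = 5

[-9; 5]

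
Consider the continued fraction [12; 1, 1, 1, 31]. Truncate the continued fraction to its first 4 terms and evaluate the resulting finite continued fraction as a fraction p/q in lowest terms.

Use the convergent recurrence hₖ = aₖ·hₖ₋₁ + hₖ₋₂ (and likewise for the denominators kₖ):
a_0 = 12: 12/1
a_1 = 1: 13/1
a_2 = 1: 25/2
a_3 = 1: 38/3

38/3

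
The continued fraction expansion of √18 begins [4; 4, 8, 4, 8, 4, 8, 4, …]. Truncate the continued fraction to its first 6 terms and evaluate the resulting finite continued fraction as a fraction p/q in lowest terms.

19601/4620

Starting at the tail and folding back:
Start with 4.
8 + 1/(4/1) = 8 + 1/4 = 33/4
4 + 1/(33/4) = 4 + 4/33 = 136/33
8 + 1/(136/33) = 8 + 33/136 = 1121/136
4 + 1/(1121/136) = 4 + 136/1121 = 4620/1121
4 + 1/(4620/1121) = 4 + 1121/4620 = 19601/4620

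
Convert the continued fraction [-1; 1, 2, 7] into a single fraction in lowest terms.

Start with 7.
2 + 1/(7/1) = 2 + 1/7 = 15/7
1 + 1/(15/7) = 1 + 7/15 = 22/15
-1 + 1/(22/15) = -1 + 15/22 = -7/22

-7/22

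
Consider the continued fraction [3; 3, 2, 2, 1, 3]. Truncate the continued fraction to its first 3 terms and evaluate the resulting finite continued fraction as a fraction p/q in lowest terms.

23/7

a_0 = 3: 3/1
a_1 = 3: 10/3
a_2 = 2: 23/7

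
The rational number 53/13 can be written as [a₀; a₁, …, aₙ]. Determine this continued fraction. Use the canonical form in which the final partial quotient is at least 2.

53 = 4·13 + 1, so a_0 = 4
13 = 13·1 + 0, so a_1 = 13

[4; 13]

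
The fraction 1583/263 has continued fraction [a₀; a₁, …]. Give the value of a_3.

1

1583 = 6·263 + 5, so a_0 = 6
263 = 52·5 + 3, so a_1 = 52
5 = 1·3 + 2, so a_2 = 1
3 = 1·2 + 1, so a_3 = 1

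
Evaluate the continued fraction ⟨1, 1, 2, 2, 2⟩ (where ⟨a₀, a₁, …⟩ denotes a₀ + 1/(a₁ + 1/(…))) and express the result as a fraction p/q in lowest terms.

29/17

Compute successive convergents:
a_0 = 1: 1/1
a_1 = 1: 2/1
a_2 = 2: 5/3
a_3 = 2: 12/7
a_4 = 2: 29/17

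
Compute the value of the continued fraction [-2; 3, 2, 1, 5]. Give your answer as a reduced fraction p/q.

a_0 = -2: -2/1
a_1 = 3: -5/3
a_2 = 2: -12/7
a_3 = 1: -17/10
a_4 = 5: -97/57

-97/57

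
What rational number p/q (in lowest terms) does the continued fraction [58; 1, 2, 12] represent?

2171/37

Work from the innermost term outward:
Start with 12.
2 + 1/(12/1) = 2 + 1/12 = 25/12
1 + 1/(25/12) = 1 + 12/25 = 37/25
58 + 1/(37/25) = 58 + 25/37 = 2171/37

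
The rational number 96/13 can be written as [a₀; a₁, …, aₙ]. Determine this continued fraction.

[7; 2, 1, 1, 2]

Repeatedly divide and take the remainder:
96 ÷ 13 → quotient 7, remainder 5
13 ÷ 5 → quotient 2, remainder 3
5 ÷ 3 → quotient 1, remainder 2
3 ÷ 2 → quotient 1, remainder 1
2 ÷ 1 → quotient 2, remainder 0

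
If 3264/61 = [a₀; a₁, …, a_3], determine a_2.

3264 ÷ 61 → quotient 53, remainder 31
61 ÷ 31 → quotient 1, remainder 30
31 ÷ 30 → quotient 1, remainder 1

1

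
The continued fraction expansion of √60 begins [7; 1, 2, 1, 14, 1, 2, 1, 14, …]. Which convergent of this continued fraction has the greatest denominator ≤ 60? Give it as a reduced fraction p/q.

a_0 = 7: 7/1  (≤ bound)
a_1 = 1: 8/1  (≤ bound)
a_2 = 2: 23/3  (≤ bound)
a_3 = 1: 31/4  (≤ bound)
a_4 = 14: 457/59  (≤ bound)
a_5 = 1: 488/63  (> 60, stop)

457/59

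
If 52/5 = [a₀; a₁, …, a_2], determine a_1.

2

Apply division with remainder until the remainder is 0:
⌊52/5⌋ = 10, remainder 2
⌊5/2⌋ = 2, remainder 1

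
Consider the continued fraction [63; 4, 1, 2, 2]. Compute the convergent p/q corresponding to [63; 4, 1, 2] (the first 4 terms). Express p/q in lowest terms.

885/14

Collapse the nested fraction from the inside out:
Start with 2.
1 + 1/(2/1) = 1 + 1/2 = 3/2
4 + 1/(3/2) = 4 + 2/3 = 14/3
63 + 1/(14/3) = 63 + 3/14 = 885/14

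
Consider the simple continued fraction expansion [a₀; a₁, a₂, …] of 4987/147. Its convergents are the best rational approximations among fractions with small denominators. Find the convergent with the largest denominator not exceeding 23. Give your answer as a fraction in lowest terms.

a_0 = 33: 33/1  (≤ bound)
a_1 = 1: 34/1  (≤ bound)
a_2 = 12: 441/13  (≤ bound)
a_3 = 2: 916/27  (> 23, stop)

441/13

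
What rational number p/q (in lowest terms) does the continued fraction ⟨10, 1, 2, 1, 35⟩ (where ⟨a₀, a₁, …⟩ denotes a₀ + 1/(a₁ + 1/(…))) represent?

a_0 = 10: 10/1
a_1 = 1: 11/1
a_2 = 2: 32/3
a_3 = 1: 43/4
a_4 = 35: 1537/143

1537/143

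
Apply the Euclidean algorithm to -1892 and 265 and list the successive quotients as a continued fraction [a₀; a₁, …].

⌊-1892/265⌋ = -8, remainder 228
⌊265/228⌋ = 1, remainder 37
⌊228/37⌋ = 6, remainder 6
⌊37/6⌋ = 6, remainder 1
⌊6/1⌋ = 6, remainder 0

[-8; 1, 6, 6, 6]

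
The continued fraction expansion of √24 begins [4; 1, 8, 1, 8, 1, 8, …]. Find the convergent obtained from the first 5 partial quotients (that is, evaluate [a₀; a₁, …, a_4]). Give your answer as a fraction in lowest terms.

436/89

Starting at the tail and folding back:
Start with 8.
1 + 1/(8/1) = 1 + 1/8 = 9/8
8 + 1/(9/8) = 8 + 8/9 = 80/9
1 + 1/(80/9) = 1 + 9/80 = 89/80
4 + 1/(89/80) = 4 + 80/89 = 436/89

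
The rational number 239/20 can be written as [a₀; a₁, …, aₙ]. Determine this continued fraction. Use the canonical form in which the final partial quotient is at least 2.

[11; 1, 19]

239 ÷ 20 → quotient 11, remainder 19
20 ÷ 19 → quotient 1, remainder 1
19 ÷ 1 → quotient 19, remainder 0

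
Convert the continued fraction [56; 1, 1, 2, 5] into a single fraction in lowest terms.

1528/27

a_0 = 56: 56/1
a_1 = 1: 57/1
a_2 = 1: 113/2
a_3 = 2: 283/5
a_4 = 5: 1528/27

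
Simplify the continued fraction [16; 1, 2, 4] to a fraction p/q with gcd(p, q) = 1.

217/13

a_0 = 16: 16/1
a_1 = 1: 17/1
a_2 = 2: 50/3
a_3 = 4: 217/13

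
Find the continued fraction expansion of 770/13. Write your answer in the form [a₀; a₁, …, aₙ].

⌊770/13⌋ = 59, remainder 3
⌊13/3⌋ = 4, remainder 1
⌊3/1⌋ = 3, remainder 0

[59; 4, 3]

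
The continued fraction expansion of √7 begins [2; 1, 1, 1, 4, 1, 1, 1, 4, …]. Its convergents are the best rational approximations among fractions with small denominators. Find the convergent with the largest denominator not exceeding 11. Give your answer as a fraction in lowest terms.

a_0 = 2: 2/1  (≤ bound)
a_1 = 1: 3/1  (≤ bound)
a_2 = 1: 5/2  (≤ bound)
a_3 = 1: 8/3  (≤ bound)
a_4 = 4: 37/14  (> 11, stop)

8/3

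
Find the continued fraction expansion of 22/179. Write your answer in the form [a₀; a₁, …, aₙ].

Run the Euclidean algorithm, recording each quotient:
⌊22/179⌋ = 0, remainder 22
⌊179/22⌋ = 8, remainder 3
⌊22/3⌋ = 7, remainder 1
⌊3/1⌋ = 3, remainder 0

[0; 8, 7, 3]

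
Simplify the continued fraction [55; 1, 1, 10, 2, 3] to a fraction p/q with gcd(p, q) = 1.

8495/153

Start with 3.
2 + 1/(3/1) = 2 + 1/3 = 7/3
10 + 1/(7/3) = 10 + 3/7 = 73/7
1 + 1/(73/7) = 1 + 7/73 = 80/73
1 + 1/(80/73) = 1 + 73/80 = 153/80
55 + 1/(153/80) = 55 + 80/153 = 8495/153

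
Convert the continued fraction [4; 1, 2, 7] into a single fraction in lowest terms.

103/22

Start with 7.
2 + 1/(7/1) = 2 + 1/7 = 15/7
1 + 1/(15/7) = 1 + 7/15 = 22/15
4 + 1/(22/15) = 4 + 15/22 = 103/22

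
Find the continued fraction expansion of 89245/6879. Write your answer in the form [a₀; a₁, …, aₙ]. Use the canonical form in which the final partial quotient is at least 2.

[12; 1, 36, 1, 3, 1, 11, 3]

89245 = 12·6879 + 6697, so a_0 = 12
6879 = 1·6697 + 182, so a_1 = 1
6697 = 36·182 + 145, so a_2 = 36
182 = 1·145 + 37, so a_3 = 1
145 = 3·37 + 34, so a_4 = 3
37 = 1·34 + 3, so a_5 = 1
34 = 11·3 + 1, so a_6 = 11
3 = 3·1 + 0, so a_7 = 3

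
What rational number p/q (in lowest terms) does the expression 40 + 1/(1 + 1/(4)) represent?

Build up convergents one term at a time:
a_0 = 40: 40/1
a_1 = 1: 41/1
a_2 = 4: 204/5

204/5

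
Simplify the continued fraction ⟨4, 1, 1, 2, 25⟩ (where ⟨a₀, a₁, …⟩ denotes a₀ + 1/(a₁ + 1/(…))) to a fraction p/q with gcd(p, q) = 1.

Build up convergents one term at a time:
a_0 = 4: 4/1
a_1 = 1: 5/1
a_2 = 1: 9/2
a_3 = 2: 23/5
a_4 = 25: 584/127

584/127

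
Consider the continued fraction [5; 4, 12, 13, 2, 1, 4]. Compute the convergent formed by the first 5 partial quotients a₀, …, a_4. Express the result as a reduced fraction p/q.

6981/1331

Build up convergents one term at a time:
a_0 = 5: 5/1
a_1 = 4: 21/4
a_2 = 12: 257/49
a_3 = 13: 3362/641
a_4 = 2: 6981/1331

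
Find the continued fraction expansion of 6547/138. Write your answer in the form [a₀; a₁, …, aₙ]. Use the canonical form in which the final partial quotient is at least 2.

6547 ÷ 138 → quotient 47, remainder 61
138 ÷ 61 → quotient 2, remainder 16
61 ÷ 16 → quotient 3, remainder 13
16 ÷ 13 → quotient 1, remainder 3
13 ÷ 3 → quotient 4, remainder 1
3 ÷ 1 → quotient 3, remainder 0

[47; 2, 3, 1, 4, 3]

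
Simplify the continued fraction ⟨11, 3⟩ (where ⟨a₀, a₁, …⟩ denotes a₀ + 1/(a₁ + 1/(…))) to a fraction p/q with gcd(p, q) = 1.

34/3

Start with 3.
11 + 1/(3/1) = 11 + 1/3 = 34/3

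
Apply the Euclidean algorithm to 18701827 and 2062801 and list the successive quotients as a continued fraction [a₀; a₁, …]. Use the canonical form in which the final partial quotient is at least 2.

[9; 15, 10, 10, 2, 1, 9, 45]

18701827 = 9·2062801 + 136618, so a_0 = 9
2062801 = 15·136618 + 13531, so a_1 = 15
136618 = 10·13531 + 1308, so a_2 = 10
13531 = 10·1308 + 451, so a_3 = 10
1308 = 2·451 + 406, so a_4 = 2
451 = 1·406 + 45, so a_5 = 1
406 = 9·45 + 1, so a_6 = 9
45 = 45·1 + 0, so a_7 = 45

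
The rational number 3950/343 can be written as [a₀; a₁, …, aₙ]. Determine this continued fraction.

3950 = 11·343 + 177, so a_0 = 11
343 = 1·177 + 166, so a_1 = 1
177 = 1·166 + 11, so a_2 = 1
166 = 15·11 + 1, so a_3 = 15
11 = 11·1 + 0, so a_4 = 11

[11; 1, 1, 15, 11]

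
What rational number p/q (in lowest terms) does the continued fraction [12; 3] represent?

a_0 = 12: 12/1
a_1 = 3: 37/3

37/3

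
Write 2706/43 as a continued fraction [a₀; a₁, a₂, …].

[62; 1, 13, 3]

Repeatedly divide and take the remainder:
⌊2706/43⌋ = 62, remainder 40
⌊43/40⌋ = 1, remainder 3
⌊40/3⌋ = 13, remainder 1
⌊3/1⌋ = 3, remainder 0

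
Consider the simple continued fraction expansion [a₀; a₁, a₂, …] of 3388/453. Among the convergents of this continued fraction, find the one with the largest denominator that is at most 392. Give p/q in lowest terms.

a_0 = 7: 7/1  (≤ bound)
a_1 = 2: 15/2  (≤ bound)
a_2 = 11: 172/23  (≤ bound)
a_3 = 2: 359/48  (≤ bound)
a_4 = 2: 890/119  (≤ bound)
a_5 = 1: 1249/167  (≤ bound)
a_6 = 2: 3388/453  (> 392, stop)

1249/167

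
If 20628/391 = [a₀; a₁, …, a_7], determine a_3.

⌊20628/391⌋ = 52, remainder 296
⌊391/296⌋ = 1, remainder 95
⌊296/95⌋ = 3, remainder 11
⌊95/11⌋ = 8, remainder 7

8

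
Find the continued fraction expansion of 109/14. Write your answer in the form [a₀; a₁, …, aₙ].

[7; 1, 3, 1, 2]

109 ÷ 14 → quotient 7, remainder 11
14 ÷ 11 → quotient 1, remainder 3
11 ÷ 3 → quotient 3, remainder 2
3 ÷ 2 → quotient 1, remainder 1
2 ÷ 1 → quotient 2, remainder 0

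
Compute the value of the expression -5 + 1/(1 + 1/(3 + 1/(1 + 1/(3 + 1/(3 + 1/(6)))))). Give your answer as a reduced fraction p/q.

a_0 = -5: -5/1
a_1 = 1: -4/1
a_2 = 3: -17/4
a_3 = 1: -21/5
a_4 = 3: -80/19
a_5 = 3: -261/62
a_6 = 6: -1646/391

-1646/391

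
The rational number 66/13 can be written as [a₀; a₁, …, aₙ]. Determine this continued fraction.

[5; 13]

Run the Euclidean algorithm, recording each quotient:
66 = 5·13 + 1, so a_0 = 5
13 = 13·1 + 0, so a_1 = 13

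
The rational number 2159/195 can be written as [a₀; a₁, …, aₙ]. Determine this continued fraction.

2159 = 11·195 + 14, so a_0 = 11
195 = 13·14 + 13, so a_1 = 13
14 = 1·13 + 1, so a_2 = 1
13 = 13·1 + 0, so a_3 = 13

[11; 13, 1, 13]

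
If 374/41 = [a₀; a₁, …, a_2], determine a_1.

8

⌊374/41⌋ = 9, remainder 5
⌊41/5⌋ = 8, remainder 1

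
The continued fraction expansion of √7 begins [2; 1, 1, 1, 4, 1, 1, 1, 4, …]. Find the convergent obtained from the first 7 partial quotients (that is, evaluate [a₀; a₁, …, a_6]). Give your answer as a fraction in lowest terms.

a_0 = 2: 2/1
a_1 = 1: 3/1
a_2 = 1: 5/2
a_3 = 1: 8/3
a_4 = 4: 37/14
a_5 = 1: 45/17
a_6 = 1: 82/31

82/31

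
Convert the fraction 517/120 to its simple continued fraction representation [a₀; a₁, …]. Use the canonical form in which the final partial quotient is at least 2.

[4; 3, 4, 9]

517 = 4·120 + 37, so a_0 = 4
120 = 3·37 + 9, so a_1 = 3
37 = 4·9 + 1, so a_2 = 4
9 = 9·1 + 0, so a_3 = 9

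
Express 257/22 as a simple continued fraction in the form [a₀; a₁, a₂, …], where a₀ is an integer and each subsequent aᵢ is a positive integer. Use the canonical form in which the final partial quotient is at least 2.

[11; 1, 2, 7]

257 = 11·22 + 15, so a_0 = 11
22 = 1·15 + 7, so a_1 = 1
15 = 2·7 + 1, so a_2 = 2
7 = 7·1 + 0, so a_3 = 7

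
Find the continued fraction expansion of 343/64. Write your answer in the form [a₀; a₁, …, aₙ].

343 ÷ 64 → quotient 5, remainder 23
64 ÷ 23 → quotient 2, remainder 18
23 ÷ 18 → quotient 1, remainder 5
18 ÷ 5 → quotient 3, remainder 3
5 ÷ 3 → quotient 1, remainder 2
3 ÷ 2 → quotient 1, remainder 1
2 ÷ 1 → quotient 2, remainder 0

[5; 2, 1, 3, 1, 1, 2]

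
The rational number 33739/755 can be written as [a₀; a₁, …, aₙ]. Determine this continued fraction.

33739 = 44·755 + 519, so a_0 = 44
755 = 1·519 + 236, so a_1 = 1
519 = 2·236 + 47, so a_2 = 2
236 = 5·47 + 1, so a_3 = 5
47 = 47·1 + 0, so a_4 = 47

[44; 1, 2, 5, 47]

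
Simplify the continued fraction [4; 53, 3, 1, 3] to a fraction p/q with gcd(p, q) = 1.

a_0 = 4: 4/1
a_1 = 53: 213/53
a_2 = 3: 643/160
a_3 = 1: 856/213
a_4 = 3: 3211/799

3211/799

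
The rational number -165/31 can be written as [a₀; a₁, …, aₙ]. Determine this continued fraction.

Run the Euclidean algorithm, recording each quotient:
⌊-165/31⌋ = -6, remainder 21
⌊31/21⌋ = 1, remainder 10
⌊21/10⌋ = 2, remainder 1
⌊10/1⌋ = 10, remainder 0

[-6; 1, 2, 10]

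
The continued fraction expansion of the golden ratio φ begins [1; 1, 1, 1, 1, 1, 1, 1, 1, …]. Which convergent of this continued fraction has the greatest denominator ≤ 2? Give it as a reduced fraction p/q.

3/2

a_0 = 1: 1/1  (≤ bound)
a_1 = 1: 2/1  (≤ bound)
a_2 = 1: 3/2  (≤ bound)
a_3 = 1: 5/3  (> 2, stop)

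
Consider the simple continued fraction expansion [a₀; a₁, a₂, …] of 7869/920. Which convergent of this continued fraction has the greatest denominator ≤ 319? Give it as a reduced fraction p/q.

2489/291

a_0 = 8: 8/1  (≤ bound)
a_1 = 1: 9/1  (≤ bound)
a_2 = 1: 17/2  (≤ bound)
a_3 = 4: 77/9  (≤ bound)
a_4 = 5: 402/47  (≤ bound)
a_5 = 6: 2489/291  (≤ bound)
a_6 = 3: 7869/920  (> 319, stop)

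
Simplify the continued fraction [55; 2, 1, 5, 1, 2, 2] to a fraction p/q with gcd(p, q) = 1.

7417/134

Start with 2.
2 + 1/(2/1) = 2 + 1/2 = 5/2
1 + 1/(5/2) = 1 + 2/5 = 7/5
5 + 1/(7/5) = 5 + 5/7 = 40/7
1 + 1/(40/7) = 1 + 7/40 = 47/40
2 + 1/(47/40) = 2 + 40/47 = 134/47
55 + 1/(134/47) = 55 + 47/134 = 7417/134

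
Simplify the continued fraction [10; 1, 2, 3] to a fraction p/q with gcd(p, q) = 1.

107/10

a_0 = 10: 10/1
a_1 = 1: 11/1
a_2 = 2: 32/3
a_3 = 3: 107/10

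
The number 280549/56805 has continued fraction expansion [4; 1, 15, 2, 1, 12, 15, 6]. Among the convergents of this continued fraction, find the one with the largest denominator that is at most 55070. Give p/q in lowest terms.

List convergents until the denominator exceeds the bound:
a_0 = 4: 4/1  (≤ bound)
a_1 = 1: 5/1  (≤ bound)
a_2 = 15: 79/16  (≤ bound)
a_3 = 2: 163/33  (≤ bound)
a_4 = 1: 242/49  (≤ bound)
a_5 = 12: 3067/621  (≤ bound)
a_6 = 15: 46247/9364  (≤ bound)
a_7 = 6: 280549/56805  (> 55070, stop)

46247/9364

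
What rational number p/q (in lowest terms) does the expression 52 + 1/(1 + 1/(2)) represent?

158/3

a_0 = 52: 52/1
a_1 = 1: 53/1
a_2 = 2: 158/3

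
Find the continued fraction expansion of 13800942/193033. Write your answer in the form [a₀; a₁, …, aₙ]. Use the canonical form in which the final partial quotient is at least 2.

Apply division with remainder until the remainder is 0:
⌊13800942/193033⌋ = 71, remainder 95599
⌊193033/95599⌋ = 2, remainder 1835
⌊95599/1835⌋ = 52, remainder 179
⌊1835/179⌋ = 10, remainder 45
⌊179/45⌋ = 3, remainder 44
⌊45/44⌋ = 1, remainder 1
⌊44/1⌋ = 44, remainder 0

[71; 2, 52, 10, 3, 1, 44]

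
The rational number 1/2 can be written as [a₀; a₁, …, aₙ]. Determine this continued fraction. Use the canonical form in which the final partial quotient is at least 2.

Run the Euclidean algorithm, recording each quotient:
1 = 0·2 + 1, so a_0 = 0
2 = 2·1 + 0, so a_1 = 2

[0; 2]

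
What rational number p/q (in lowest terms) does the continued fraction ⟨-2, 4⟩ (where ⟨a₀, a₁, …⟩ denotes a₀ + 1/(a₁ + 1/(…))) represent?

-7/4

Collapse the nested fraction from the inside out:
Start with 4.
-2 + 1/(4/1) = -2 + 1/4 = -7/4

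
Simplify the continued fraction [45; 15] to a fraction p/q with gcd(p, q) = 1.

a_0 = 45: 45/1
a_1 = 15: 676/15

676/15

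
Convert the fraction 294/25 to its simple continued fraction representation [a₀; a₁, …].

Repeatedly divide and take the remainder:
294 ÷ 25 → quotient 11, remainder 19
25 ÷ 19 → quotient 1, remainder 6
19 ÷ 6 → quotient 3, remainder 1
6 ÷ 1 → quotient 6, remainder 0

[11; 1, 3, 6]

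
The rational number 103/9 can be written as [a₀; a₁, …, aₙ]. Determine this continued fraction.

[11; 2, 4]

103 ÷ 9 → quotient 11, remainder 4
9 ÷ 4 → quotient 2, remainder 1
4 ÷ 1 → quotient 4, remainder 0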